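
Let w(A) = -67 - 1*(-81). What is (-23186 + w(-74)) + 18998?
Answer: -4174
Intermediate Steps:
w(A) = 14 (w(A) = -67 + 81 = 14)
(-23186 + w(-74)) + 18998 = (-23186 + 14) + 18998 = -23172 + 18998 = -4174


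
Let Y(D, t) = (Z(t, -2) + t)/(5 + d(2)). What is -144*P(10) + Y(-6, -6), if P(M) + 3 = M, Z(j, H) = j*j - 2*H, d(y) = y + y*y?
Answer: -11054/11 ≈ -1004.9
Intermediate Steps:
d(y) = y + y²
Z(j, H) = j² - 2*H
Y(D, t) = 4/11 + t/11 + t²/11 (Y(D, t) = ((t² - 2*(-2)) + t)/(5 + 2*(1 + 2)) = ((t² + 4) + t)/(5 + 2*3) = ((4 + t²) + t)/(5 + 6) = (4 + t + t²)/11 = (4 + t + t²)*(1/11) = 4/11 + t/11 + t²/11)
P(M) = -3 + M
-144*P(10) + Y(-6, -6) = -144*(-3 + 10) + (4/11 + (1/11)*(-6) + (1/11)*(-6)²) = -144*7 + (4/11 - 6/11 + (1/11)*36) = -1008 + (4/11 - 6/11 + 36/11) = -1008 + 34/11 = -11054/11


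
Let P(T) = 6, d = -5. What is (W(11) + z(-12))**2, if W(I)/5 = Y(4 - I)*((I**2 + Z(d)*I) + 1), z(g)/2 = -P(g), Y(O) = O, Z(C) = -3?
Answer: 9778129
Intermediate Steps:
z(g) = -12 (z(g) = 2*(-1*6) = 2*(-6) = -12)
W(I) = 5*(4 - I)*(1 + I**2 - 3*I) (W(I) = 5*((4 - I)*((I**2 - 3*I) + 1)) = 5*((4 - I)*(1 + I**2 - 3*I)) = 5*(4 - I)*(1 + I**2 - 3*I))
(W(11) + z(-12))**2 = (-5*(-4 + 11)*(1 + 11**2 - 3*11) - 12)**2 = (-5*7*(1 + 121 - 33) - 12)**2 = (-5*7*89 - 12)**2 = (-3115 - 12)**2 = (-3127)**2 = 9778129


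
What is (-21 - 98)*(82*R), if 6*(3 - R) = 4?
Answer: -68306/3 ≈ -22769.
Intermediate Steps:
R = 7/3 (R = 3 - 1/6*4 = 3 - 2/3 = 7/3 ≈ 2.3333)
(-21 - 98)*(82*R) = (-21 - 98)*(82*(7/3)) = -119*574/3 = -68306/3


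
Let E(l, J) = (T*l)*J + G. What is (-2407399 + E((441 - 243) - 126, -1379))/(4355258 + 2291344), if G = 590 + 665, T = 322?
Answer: -5729480/1107767 ≈ -5.1721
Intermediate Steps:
G = 1255
E(l, J) = 1255 + 322*J*l (E(l, J) = (322*l)*J + 1255 = 322*J*l + 1255 = 1255 + 322*J*l)
(-2407399 + E((441 - 243) - 126, -1379))/(4355258 + 2291344) = (-2407399 + (1255 + 322*(-1379)*((441 - 243) - 126)))/(4355258 + 2291344) = (-2407399 + (1255 + 322*(-1379)*(198 - 126)))/6646602 = (-2407399 + (1255 + 322*(-1379)*72))*(1/6646602) = (-2407399 + (1255 - 31970736))*(1/6646602) = (-2407399 - 31969481)*(1/6646602) = -34376880*1/6646602 = -5729480/1107767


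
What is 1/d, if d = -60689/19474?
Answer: -19474/60689 ≈ -0.32088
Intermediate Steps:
d = -60689/19474 (d = -60689*1/19474 = -60689/19474 ≈ -3.1164)
1/d = 1/(-60689/19474) = -19474/60689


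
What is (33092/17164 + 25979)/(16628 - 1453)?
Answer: 111484162/65115925 ≈ 1.7121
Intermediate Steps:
(33092/17164 + 25979)/(16628 - 1453) = (33092*(1/17164) + 25979)/15175 = (8273/4291 + 25979)*(1/15175) = (111484162/4291)*(1/15175) = 111484162/65115925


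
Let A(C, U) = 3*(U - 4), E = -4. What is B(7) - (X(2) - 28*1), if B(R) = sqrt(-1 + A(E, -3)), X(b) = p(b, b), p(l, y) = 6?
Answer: 22 + I*sqrt(22) ≈ 22.0 + 4.6904*I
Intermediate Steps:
A(C, U) = -12 + 3*U (A(C, U) = 3*(-4 + U) = -12 + 3*U)
X(b) = 6
B(R) = I*sqrt(22) (B(R) = sqrt(-1 + (-12 + 3*(-3))) = sqrt(-1 + (-12 - 9)) = sqrt(-1 - 21) = sqrt(-22) = I*sqrt(22))
B(7) - (X(2) - 28*1) = I*sqrt(22) - (6 - 28*1) = I*sqrt(22) - (6 - 28) = I*sqrt(22) - 1*(-22) = I*sqrt(22) + 22 = 22 + I*sqrt(22)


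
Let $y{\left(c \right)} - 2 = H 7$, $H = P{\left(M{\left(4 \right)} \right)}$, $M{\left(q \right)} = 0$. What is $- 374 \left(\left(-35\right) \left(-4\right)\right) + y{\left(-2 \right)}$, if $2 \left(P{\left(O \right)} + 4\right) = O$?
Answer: $-52386$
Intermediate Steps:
$P{\left(O \right)} = -4 + \frac{O}{2}$
$H = -4$ ($H = -4 + \frac{1}{2} \cdot 0 = -4 + 0 = -4$)
$y{\left(c \right)} = -26$ ($y{\left(c \right)} = 2 - 28 = -26$)
$- 374 \left(\left(-35\right) \left(-4\right)\right) + y{\left(-2 \right)} = - 374 \left(\left(-35\right) \left(-4\right)\right) - 26 = \left(-374\right) 140 - 26 = -52360 - 26 = -52386$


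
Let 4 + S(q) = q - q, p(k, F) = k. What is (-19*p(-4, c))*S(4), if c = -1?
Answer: -304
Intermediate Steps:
S(q) = -4 (S(q) = -4 + (q - q) = -4 + 0 = -4)
(-19*p(-4, c))*S(4) = -19*(-4)*(-4) = 76*(-4) = -304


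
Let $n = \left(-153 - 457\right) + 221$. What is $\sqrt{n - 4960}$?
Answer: $i \sqrt{5349} \approx 73.137 i$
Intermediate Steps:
$n = -389$ ($n = \left(-153 - 457\right) + 221 = -610 + 221 = -389$)
$\sqrt{n - 4960} = \sqrt{-389 - 4960} = \sqrt{-5349} = i \sqrt{5349}$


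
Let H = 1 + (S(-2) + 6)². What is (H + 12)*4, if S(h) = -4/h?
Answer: 308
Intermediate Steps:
H = 65 (H = 1 + (-4/(-2) + 6)² = 1 + (-4*(-½) + 6)² = 1 + (2 + 6)² = 1 + 8² = 1 + 64 = 65)
(H + 12)*4 = (65 + 12)*4 = 77*4 = 308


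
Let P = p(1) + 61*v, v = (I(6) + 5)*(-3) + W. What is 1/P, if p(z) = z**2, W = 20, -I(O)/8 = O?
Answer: 1/9090 ≈ 0.00011001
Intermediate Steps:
I(O) = -8*O
v = 149 (v = (-8*6 + 5)*(-3) + 20 = (-48 + 5)*(-3) + 20 = -43*(-3) + 20 = 129 + 20 = 149)
P = 9090 (P = 1**2 + 61*149 = 1 + 9089 = 9090)
1/P = 1/9090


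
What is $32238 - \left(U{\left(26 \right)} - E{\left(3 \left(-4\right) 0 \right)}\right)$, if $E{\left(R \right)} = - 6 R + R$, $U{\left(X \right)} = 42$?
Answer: $32196$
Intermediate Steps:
$E{\left(R \right)} = - 5 R$
$32238 - \left(U{\left(26 \right)} - E{\left(3 \left(-4\right) 0 \right)}\right) = 32238 - \left(42 - - 5 \cdot 3 \left(-4\right) 0\right) = 32238 - \left(42 - - 5 \left(\left(-12\right) 0\right)\right) = 32238 - \left(42 - \left(-5\right) 0\right) = 32238 - \left(42 - 0\right) = 32238 - \left(42 + 0\right) = 32238 - 42 = 32196$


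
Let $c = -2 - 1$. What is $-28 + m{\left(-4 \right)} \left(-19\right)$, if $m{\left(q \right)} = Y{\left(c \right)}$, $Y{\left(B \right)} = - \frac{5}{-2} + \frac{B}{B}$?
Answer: $- \frac{189}{2} \approx -94.5$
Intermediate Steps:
$c = -3$ ($c = -2 - 1 = -3$)
$Y{\left(B \right)} = \frac{7}{2}$ ($Y{\left(B \right)} = \left(-5\right) \left(- \frac{1}{2}\right) + 1 = \frac{5}{2} + 1 = \frac{7}{2}$)
$m{\left(q \right)} = \frac{7}{2}$
$-28 + m{\left(-4 \right)} \left(-19\right) = -28 + \frac{7}{2} \left(-19\right) = -28 - \frac{133}{2} = - \frac{189}{2}$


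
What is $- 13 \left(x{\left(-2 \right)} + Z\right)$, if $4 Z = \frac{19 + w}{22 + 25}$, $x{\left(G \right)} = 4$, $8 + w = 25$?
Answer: $- \frac{2561}{47} \approx -54.489$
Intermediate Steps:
$w = 17$ ($w = -8 + 25 = 17$)
$Z = \frac{9}{47}$ ($Z = \frac{\left(19 + 17\right) \frac{1}{22 + 25}}{4} = \frac{36 \cdot \frac{1}{47}}{4} = \frac{1}{4} \cdot \frac{36}{47} = \frac{9}{47} \approx 0.19149$)
$- 13 \left(x{\left(-2 \right)} + Z\right) = - 13 \left(4 + \frac{9}{47}\right) = \left(-13\right) \frac{197}{47} = - \frac{2561}{47}$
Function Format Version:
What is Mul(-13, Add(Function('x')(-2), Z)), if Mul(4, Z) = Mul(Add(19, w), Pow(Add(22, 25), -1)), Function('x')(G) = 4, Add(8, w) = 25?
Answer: Rational(-2561, 47) ≈ -54.489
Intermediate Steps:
w = 17 (w = Add(-8, 25) = 17)
Z = Rational(9, 47) (Z = Mul(Rational(1, 4), Mul(Add(19, 17), Pow(Add(22, 25), -1))) = Mul(Rational(1, 4), Mul(36, Pow(47, -1))) = Mul(Rational(1, 4), Mul(36, Rational(1, 47))) = Mul(Rational(1, 4), Rational(36, 47)) = Rational(9, 47) ≈ 0.19149)
Mul(-13, Add(Function('x')(-2), Z)) = Mul(-13, Add(4, Rational(9, 47))) = Mul(-13, Rational(197, 47)) = Rational(-2561, 47)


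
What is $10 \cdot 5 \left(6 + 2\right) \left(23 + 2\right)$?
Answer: $10000$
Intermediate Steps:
$10 \cdot 5 \left(6 + 2\right) \left(23 + 2\right) = 10 \cdot 5 \cdot 8 \cdot 25 = 10 \cdot 40 \cdot 25 = 400 \cdot 25 = 10000$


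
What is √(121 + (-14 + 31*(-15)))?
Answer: I*√358 ≈ 18.921*I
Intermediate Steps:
√(121 + (-14 + 31*(-15))) = √(121 + (-14 - 465)) = √(121 - 479) = √(-358) = I*√358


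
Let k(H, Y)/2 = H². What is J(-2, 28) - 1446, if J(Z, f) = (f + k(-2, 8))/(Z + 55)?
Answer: -76602/53 ≈ -1445.3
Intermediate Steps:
k(H, Y) = 2*H²
J(Z, f) = (8 + f)/(55 + Z) (J(Z, f) = (f + 2*(-2)²)/(Z + 55) = (f + 2*4)/(55 + Z) = (f + 8)/(55 + Z) = (8 + f)/(55 + Z))
J(-2, 28) - 1446 = (8 + 28)/(55 - 2) - 1446 = 36/53 - 1446 = -76602/53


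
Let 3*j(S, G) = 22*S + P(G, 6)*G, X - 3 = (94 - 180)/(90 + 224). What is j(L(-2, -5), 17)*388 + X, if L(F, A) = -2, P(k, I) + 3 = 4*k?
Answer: 64633160/471 ≈ 1.3723e+5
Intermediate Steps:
P(k, I) = -3 + 4*k
X = 428/157 (X = 3 + (94 - 180)/(90 + 224) = 3 - 86/314 = 3 - 86*1/314 = 3 - 43/157 = 428/157 ≈ 2.7261)
j(S, G) = 22*S/3 + G*(-3 + 4*G)/3 (j(S, G) = (22*S + (-3 + 4*G)*G)/3 = (22*S + G*(-3 + 4*G))/3 = 22*S/3 + G*(-3 + 4*G)/3)
j(L(-2, -5), 17)*388 + X = ((22/3)*(-2) + (1/3)*17*(-3 + 4*17))*388 + 428/157 = (-44/3 + (1/3)*17*(-3 + 68))*388 + 428/157 = (-44/3 + (1/3)*17*65)*388 + 428/157 = (-44/3 + 1105/3)*388 + 428/157 = (1061/3)*388 + 428/157 = 411668/3 + 428/157 = 64633160/471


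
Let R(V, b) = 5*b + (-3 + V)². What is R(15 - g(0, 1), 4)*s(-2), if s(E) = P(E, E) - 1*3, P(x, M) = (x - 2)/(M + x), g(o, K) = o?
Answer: -328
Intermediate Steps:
P(x, M) = (-2 + x)/(M + x)
R(V, b) = (-3 + V)² + 5*b
s(E) = -3 + (-2 + E)/(2*E) (s(E) = (-2 + E)/(E + E) - 1*3 = (-2 + E)/((2*E)) - 3 = (1/(2*E))*(-2 + E) - 3 = (-2 + E)/(2*E) - 3 = -3 + (-2 + E)/(2*E))
R(15 - g(0, 1), 4)*s(-2) = ((-3 + (15 - 1*0))² + 5*4)*(-5/2 - 1/(-2)) = ((-3 + (15 + 0))² + 20)*(-5/2 - 1*(-½)) = ((-3 + 15)² + 20)*(-5/2 + ½) = (12² + 20)*(-2) = (144 + 20)*(-2) = 164*(-2) = -328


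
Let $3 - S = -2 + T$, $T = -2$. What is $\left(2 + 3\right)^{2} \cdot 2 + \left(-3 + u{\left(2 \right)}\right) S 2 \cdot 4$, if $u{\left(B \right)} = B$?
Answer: $-6$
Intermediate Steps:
$S = 7$ ($S = 3 - \left(-2 - 2\right) = 3 - -4 = 3 + 4 = 7$)
$\left(2 + 3\right)^{2} \cdot 2 + \left(-3 + u{\left(2 \right)}\right) S 2 \cdot 4 = \left(2 + 3\right)^{2} \cdot 2 + \left(-3 + 2\right) 7 \cdot 2 \cdot 4 = 5^{2} \cdot 2 + \left(-1\right) 7 \cdot 2 \cdot 4 = 25 \cdot 2 + \left(-7\right) 2 \cdot 4 = 50 - 56 = -6$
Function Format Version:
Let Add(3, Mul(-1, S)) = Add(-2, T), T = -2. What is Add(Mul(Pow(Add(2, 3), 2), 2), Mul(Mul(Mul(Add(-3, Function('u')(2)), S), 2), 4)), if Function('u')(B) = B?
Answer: -6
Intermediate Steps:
S = 7 (S = Add(3, Mul(-1, Add(-2, -2))) = Add(3, Mul(-1, -4)) = Add(3, 4) = 7)
Add(Mul(Pow(Add(2, 3), 2), 2), Mul(Mul(Mul(Add(-3, Function('u')(2)), S), 2), 4)) = Add(Mul(Pow(Add(2, 3), 2), 2), Mul(Mul(Mul(Add(-3, 2), 7), 2), 4)) = Add(Mul(Pow(5, 2), 2), Mul(Mul(Mul(-1, 7), 2), 4)) = Add(Mul(25, 2), Mul(Mul(-7, 2), 4)) = Add(50, Mul(-14, 4)) = Add(50, -56) = -6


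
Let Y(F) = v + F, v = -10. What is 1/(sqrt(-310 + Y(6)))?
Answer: -I*sqrt(314)/314 ≈ -0.056433*I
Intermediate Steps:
Y(F) = -10 + F
1/(sqrt(-310 + Y(6))) = 1/(sqrt(-310 + (-10 + 6))) = 1/(sqrt(-310 - 4)) = 1/(sqrt(-314)) = 1/(I*sqrt(314)) = -I*sqrt(314)/314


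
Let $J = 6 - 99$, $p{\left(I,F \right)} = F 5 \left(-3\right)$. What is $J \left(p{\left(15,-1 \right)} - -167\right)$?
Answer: $-16926$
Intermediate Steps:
$p{\left(I,F \right)} = - 15 F$ ($p{\left(I,F \right)} = 5 F \left(-3\right) = - 15 F$)
$J = -93$
$J \left(p{\left(15,-1 \right)} - -167\right) = - 93 \left(\left(-15\right) \left(-1\right) - -167\right) = - 93 \left(15 + 167\right) = \left(-93\right) 182 = -16926$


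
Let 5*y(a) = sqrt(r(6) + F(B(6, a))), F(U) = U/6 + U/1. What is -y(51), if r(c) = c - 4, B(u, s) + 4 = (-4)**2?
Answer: -4/5 ≈ -0.80000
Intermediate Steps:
B(u, s) = 12 (B(u, s) = -4 + (-4)**2 = -4 + 16 = 12)
F(U) = 7*U/6 (F(U) = U*(1/6) + U*1 = U/6 + U = 7*U/6)
r(c) = -4 + c
y(a) = 4/5 (y(a) = sqrt((-4 + 6) + (7/6)*12)/5 = sqrt(2 + 14)/5 = sqrt(16)/5 = (1/5)*4 = 4/5)
-y(51) = -1*4/5 = -4/5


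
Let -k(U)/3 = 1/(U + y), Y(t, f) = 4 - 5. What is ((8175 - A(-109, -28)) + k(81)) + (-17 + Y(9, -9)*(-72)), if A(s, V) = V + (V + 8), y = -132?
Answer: 140727/17 ≈ 8278.1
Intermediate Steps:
Y(t, f) = -1
k(U) = -3/(-132 + U) (k(U) = -3/(U - 132) = -3/(-132 + U))
A(s, V) = 8 + 2*V (A(s, V) = V + (8 + V) = 8 + 2*V)
((8175 - A(-109, -28)) + k(81)) + (-17 + Y(9, -9)*(-72)) = ((8175 - (8 + 2*(-28))) - 3/(-132 + 81)) + (-17 - 1*(-72)) = ((8175 - (8 - 56)) - 3/(-51)) + (-17 + 72) = ((8175 - 1*(-48)) - 3*(-1/51)) + 55 = ((8175 + 48) + 1/17) + 55 = (8223 + 1/17) + 55 = 139792/17 + 55 = 140727/17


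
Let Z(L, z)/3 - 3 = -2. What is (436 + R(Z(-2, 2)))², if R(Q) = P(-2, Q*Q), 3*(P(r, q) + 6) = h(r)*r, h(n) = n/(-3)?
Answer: 14945956/81 ≈ 1.8452e+5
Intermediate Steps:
h(n) = -n/3 (h(n) = n*(-⅓) = -n/3)
Z(L, z) = 3 (Z(L, z) = 9 + 3*(-2) = 9 - 6 = 3)
P(r, q) = -6 - r²/9 (P(r, q) = -6 + ((-r/3)*r)/3 = -6 + (-r²/3)/3 = -6 - r²/9)
R(Q) = -58/9 (R(Q) = -6 - ⅑*(-2)² = -6 - ⅑*4 = -6 - 4/9 = -58/9)
(436 + R(Z(-2, 2)))² = (436 - 58/9)² = (3866/9)² = 14945956/81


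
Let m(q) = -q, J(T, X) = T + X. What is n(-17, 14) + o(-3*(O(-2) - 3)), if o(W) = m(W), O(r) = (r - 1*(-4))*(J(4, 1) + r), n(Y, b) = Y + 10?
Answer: 2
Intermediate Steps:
n(Y, b) = 10 + Y
O(r) = (4 + r)*(5 + r) (O(r) = (r - 1*(-4))*((4 + 1) + r) = (r + 4)*(5 + r) = (4 + r)*(5 + r))
o(W) = -W
n(-17, 14) + o(-3*(O(-2) - 3)) = (10 - 17) - (-3)*((20 + (-2)**2 + 9*(-2)) - 3) = -7 - (-3)*((20 + 4 - 18) - 3) = -7 - (-3)*(6 - 3) = -7 - (-3)*3 = -7 - 1*(-9) = -7 + 9 = 2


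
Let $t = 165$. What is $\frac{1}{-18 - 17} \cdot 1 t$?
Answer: $- \frac{33}{7} \approx -4.7143$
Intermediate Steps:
$\frac{1}{-18 - 17} \cdot 1 t = \frac{1}{-18 - 17} \cdot 1 \cdot 165 = \frac{1}{-35} \cdot 1 \cdot 165 = \left(- \frac{1}{35}\right) 1 \cdot 165 = \left(- \frac{1}{35}\right) 165 = - \frac{33}{7}$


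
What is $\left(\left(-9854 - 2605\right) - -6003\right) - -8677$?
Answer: $2221$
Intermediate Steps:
$\left(\left(-9854 - 2605\right) - -6003\right) - -8677 = \left(-12459 + 6003\right) + 8677 = -6456 + 8677 = 2221$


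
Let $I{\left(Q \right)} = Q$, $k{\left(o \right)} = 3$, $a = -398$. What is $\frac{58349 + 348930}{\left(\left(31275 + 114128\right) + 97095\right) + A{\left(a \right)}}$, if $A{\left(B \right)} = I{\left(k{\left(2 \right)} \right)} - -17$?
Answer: $\frac{407279}{242518} \approx 1.6794$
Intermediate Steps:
$A{\left(B \right)} = 20$ ($A{\left(B \right)} = 3 - -17 = 3 + 17 = 20$)
$\frac{58349 + 348930}{\left(\left(31275 + 114128\right) + 97095\right) + A{\left(a \right)}} = \frac{58349 + 348930}{\left(\left(31275 + 114128\right) + 97095\right) + 20} = \frac{407279}{\left(145403 + 97095\right) + 20} = \frac{407279}{242498 + 20} = \frac{407279}{242518}$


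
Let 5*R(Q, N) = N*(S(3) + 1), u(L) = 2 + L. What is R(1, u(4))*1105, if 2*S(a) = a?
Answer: 3315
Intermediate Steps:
S(a) = a/2
R(Q, N) = N/2 (R(Q, N) = (N*((1/2)*3 + 1))/5 = (N*(3/2 + 1))/5 = (N*(5/2))/5 = (5*N/2)/5 = N/2)
R(1, u(4))*1105 = ((2 + 4)/2)*1105 = ((1/2)*6)*1105 = 3*1105 = 3315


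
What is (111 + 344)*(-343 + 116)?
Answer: -103285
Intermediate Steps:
(111 + 344)*(-343 + 116) = 455*(-227) = -103285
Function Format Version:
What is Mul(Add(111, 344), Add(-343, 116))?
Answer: -103285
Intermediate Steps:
Mul(Add(111, 344), Add(-343, 116)) = Mul(455, -227) = -103285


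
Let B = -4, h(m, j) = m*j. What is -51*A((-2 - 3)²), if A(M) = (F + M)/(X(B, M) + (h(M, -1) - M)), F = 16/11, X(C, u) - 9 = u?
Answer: 14841/176 ≈ 84.324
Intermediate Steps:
h(m, j) = j*m
X(C, u) = 9 + u
F = 16/11 (F = 16*(1/11) = 16/11 ≈ 1.4545)
A(M) = (16/11 + M)/(9 - M) (A(M) = (16/11 + M)/((9 + M) + (-M - M)) = (16/11 + M)/((9 + M) - 2*M) = (16/11 + M)/(9 - M))
-51*A((-2 - 3)²) = -51*(-16/11 - (-2 - 3)²)/(-9 + (-2 - 3)²) = -51*(-16/11 - 1*(-5)²)/(-9 + (-5)²) = -51*(-16/11 - 1*25)/(-9 + 25) = -51*(-16/11 - 25)/16 = -51*(-291)/(16*11) = -51*(-291/176) = 14841/176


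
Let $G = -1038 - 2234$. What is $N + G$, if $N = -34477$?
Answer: $-37749$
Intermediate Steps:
$G = -3272$ ($G = -1038 - 2234 = -3272$)
$N + G = -34477 - 3272 = -37749$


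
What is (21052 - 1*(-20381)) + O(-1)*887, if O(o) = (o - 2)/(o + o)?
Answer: 85527/2 ≈ 42764.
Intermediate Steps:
O(o) = (-2 + o)/(2*o) (O(o) = (-2 + o)/((2*o)) = (-2 + o)*(1/(2*o)) = (-2 + o)/(2*o))
(21052 - 1*(-20381)) + O(-1)*887 = (21052 - 1*(-20381)) + ((½)*(-2 - 1)/(-1))*887 = (21052 + 20381) + ((½)*(-1)*(-3))*887 = 41433 + (3/2)*887 = 41433 + 2661/2 = 85527/2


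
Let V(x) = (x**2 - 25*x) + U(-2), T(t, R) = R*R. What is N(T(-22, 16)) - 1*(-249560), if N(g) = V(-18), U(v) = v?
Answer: 250332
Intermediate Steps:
T(t, R) = R**2
V(x) = -2 + x**2 - 25*x (V(x) = (x**2 - 25*x) - 2 = -2 + x**2 - 25*x)
N(g) = 772 (N(g) = -2 + (-18)**2 - 25*(-18) = -2 + 324 + 450 = 772)
N(T(-22, 16)) - 1*(-249560) = 772 - 1*(-249560) = 772 + 249560 = 250332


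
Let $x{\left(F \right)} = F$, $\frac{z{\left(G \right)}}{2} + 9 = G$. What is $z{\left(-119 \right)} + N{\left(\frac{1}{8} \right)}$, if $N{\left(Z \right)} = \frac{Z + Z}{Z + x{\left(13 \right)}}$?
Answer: $- \frac{26878}{105} \approx -255.98$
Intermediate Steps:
$z{\left(G \right)} = -18 + 2 G$
$N{\left(Z \right)} = \frac{2 Z}{13 + Z}$ ($N{\left(Z \right)} = \frac{Z + Z}{Z + 13} = \frac{2 Z}{13 + Z}$)
$z{\left(-119 \right)} + N{\left(\frac{1}{8} \right)} = \left(-18 + 2 \left(-119\right)\right) + \frac{2}{8 \left(13 + \frac{1}{8}\right)} = \left(-18 - 238\right) + 2 \cdot \frac{1}{8} \frac{1}{13 + \frac{1}{8}} = -256 + 2 \cdot \frac{1}{8} \frac{1}{\frac{105}{8}} = -256 + 2 \cdot \frac{1}{8} \cdot \frac{8}{105} = -256 + \frac{2}{105} = - \frac{26878}{105}$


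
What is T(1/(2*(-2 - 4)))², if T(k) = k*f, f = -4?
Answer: ⅑ ≈ 0.11111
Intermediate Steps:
T(k) = -4*k (T(k) = k*(-4) = -4*k)
T(1/(2*(-2 - 4)))² = (-4*1/(2*(-2 - 4)))² = (-4/(2*(-6)))² = (-4/(-12))² = (-4*(-1/12))² = (⅓)² = ⅑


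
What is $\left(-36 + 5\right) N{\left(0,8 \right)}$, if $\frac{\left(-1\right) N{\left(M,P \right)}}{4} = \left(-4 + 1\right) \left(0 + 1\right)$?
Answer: $-372$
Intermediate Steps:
$N{\left(M,P \right)} = 12$ ($N{\left(M,P \right)} = - 4 \left(-4 + 1\right) \left(0 + 1\right) = - 4 \left(\left(-3\right) 1\right) = \left(-4\right) \left(-3\right) = 12$)
$\left(-36 + 5\right) N{\left(0,8 \right)} = \left(-36 + 5\right) 12 = \left(-31\right) 12 = -372$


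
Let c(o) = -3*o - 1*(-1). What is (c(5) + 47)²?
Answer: 1089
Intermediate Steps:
c(o) = 1 - 3*o (c(o) = -3*o + 1 = 1 - 3*o)
(c(5) + 47)² = ((1 - 3*5) + 47)² = ((1 - 15) + 47)² = (-14 + 47)² = 33² = 1089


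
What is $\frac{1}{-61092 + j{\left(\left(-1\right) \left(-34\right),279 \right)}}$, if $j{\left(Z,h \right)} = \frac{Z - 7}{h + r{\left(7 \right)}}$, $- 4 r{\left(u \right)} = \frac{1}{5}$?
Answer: $- \frac{5579}{340831728} \approx -1.6369 \cdot 10^{-5}$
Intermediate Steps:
$r{\left(u \right)} = - \frac{1}{20}$ ($r{\left(u \right)} = - \frac{1}{4 \cdot 5} = \left(- \frac{1}{4}\right) \frac{1}{5} = - \frac{1}{20}$)
$j{\left(Z,h \right)} = \frac{-7 + Z}{- \frac{1}{20} + h}$ ($j{\left(Z,h \right)} = \frac{Z - 7}{h - \frac{1}{20}} = \frac{-7 + Z}{- \frac{1}{20} + h}$)
$\frac{1}{-61092 + j{\left(\left(-1\right) \left(-34\right),279 \right)}} = \frac{1}{-61092 + \frac{20 \left(-7 - -34\right)}{-1 + 20 \cdot 279}} = \frac{1}{-61092 + \frac{20 \left(-7 + 34\right)}{-1 + 5580}} = \frac{1}{-61092 + 20 \cdot \frac{1}{5579} \cdot 27} = \frac{1}{-61092 + \frac{540}{5579}} = \frac{1}{- \frac{340831728}{5579}} = - \frac{5579}{340831728}$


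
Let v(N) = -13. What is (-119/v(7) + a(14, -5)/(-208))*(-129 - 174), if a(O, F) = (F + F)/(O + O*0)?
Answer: -4039899/1456 ≈ -2774.7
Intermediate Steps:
a(O, F) = 2*F/O (a(O, F) = (2*F)/(O + 0) = (2*F)/O = 2*F/O)
(-119/v(7) + a(14, -5)/(-208))*(-129 - 174) = (-119/(-13) + (2*(-5)/14)/(-208))*(-129 - 174) = (-119*(-1/13) + (2*(-5)*(1/14))*(-1/208))*(-303) = (119/13 - 5/7*(-1/208))*(-303) = (119/13 + 5/1456)*(-303) = (13333/1456)*(-303) = -4039899/1456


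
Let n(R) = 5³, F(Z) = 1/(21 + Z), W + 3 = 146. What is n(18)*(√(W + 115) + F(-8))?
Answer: 125/13 + 125*√258 ≈ 2017.4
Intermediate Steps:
W = 143 (W = -3 + 146 = 143)
n(R) = 125
n(18)*(√(W + 115) + F(-8)) = 125*(√(143 + 115) + 1/(21 - 8)) = 125*(√258 + 1/13) = 125*(1/13 + √258) = 125/13 + 125*√258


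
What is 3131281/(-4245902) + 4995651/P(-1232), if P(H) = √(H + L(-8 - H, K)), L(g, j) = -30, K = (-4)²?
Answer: -3131281/4245902 - 4995651*I*√1262/1262 ≈ -0.73748 - 1.4063e+5*I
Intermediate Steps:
K = 16
P(H) = √(-30 + H) (P(H) = √(H - 30) = √(-30 + H))
3131281/(-4245902) + 4995651/P(-1232) = 3131281/(-4245902) + 4995651/(√(-30 - 1232)) = 3131281*(-1/4245902) + 4995651/(√(-1262)) = -3131281/4245902 + 4995651/((I*√1262)) = -3131281/4245902 + 4995651*(-I*√1262/1262) = -3131281/4245902 - 4995651*I*√1262/1262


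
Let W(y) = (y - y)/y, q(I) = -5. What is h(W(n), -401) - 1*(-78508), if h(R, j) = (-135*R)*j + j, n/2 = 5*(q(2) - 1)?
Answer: 78107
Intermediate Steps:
n = -60 (n = 2*(5*(-5 - 1)) = 2*(5*(-6)) = 2*(-30) = -60)
W(y) = 0 (W(y) = 0/y = 0)
h(R, j) = j - 135*R*j (h(R, j) = -135*R*j + j = j - 135*R*j)
h(W(n), -401) - 1*(-78508) = -401*(1 - 135*0) - 1*(-78508) = -401*(1 + 0) + 78508 = -401*1 + 78508 = -401 + 78508 = 78107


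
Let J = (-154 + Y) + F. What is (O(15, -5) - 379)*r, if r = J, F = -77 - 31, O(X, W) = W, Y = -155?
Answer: 160128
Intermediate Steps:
F = -108
J = -417 (J = (-154 - 155) - 108 = -309 - 108 = -417)
r = -417
(O(15, -5) - 379)*r = (-5 - 379)*(-417) = -384*(-417) = 160128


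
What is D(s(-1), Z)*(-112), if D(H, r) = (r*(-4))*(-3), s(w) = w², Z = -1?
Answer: 1344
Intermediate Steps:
D(H, r) = 12*r (D(H, r) = -4*r*(-3) = 12*r)
D(s(-1), Z)*(-112) = (12*(-1))*(-112) = -12*(-112) = 1344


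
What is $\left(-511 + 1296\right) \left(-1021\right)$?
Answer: $-801485$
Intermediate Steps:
$\left(-511 + 1296\right) \left(-1021\right) = 785 \left(-1021\right) = -801485$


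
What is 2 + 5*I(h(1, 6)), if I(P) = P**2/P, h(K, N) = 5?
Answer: 27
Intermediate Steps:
I(P) = P
2 + 5*I(h(1, 6)) = 2 + 5*5 = 2 + 25 = 27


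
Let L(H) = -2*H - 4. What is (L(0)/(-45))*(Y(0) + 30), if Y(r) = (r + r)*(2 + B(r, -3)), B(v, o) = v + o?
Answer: 8/3 ≈ 2.6667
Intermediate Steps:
B(v, o) = o + v
L(H) = -4 - 2*H
Y(r) = 2*r*(-1 + r) (Y(r) = (r + r)*(2 + (-3 + r)) = (2*r)*(-1 + r) = 2*r*(-1 + r))
(L(0)/(-45))*(Y(0) + 30) = ((-4 - 2*0)/(-45))*(2*0*(-1 + 0) + 30) = ((-4 + 0)*(-1/45))*(2*0*(-1) + 30) = (-4*(-1/45))*(0 + 30) = (4/45)*30 = 8/3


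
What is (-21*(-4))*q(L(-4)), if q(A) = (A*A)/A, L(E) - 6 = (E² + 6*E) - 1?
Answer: -252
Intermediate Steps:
L(E) = 5 + E² + 6*E (L(E) = 6 + ((E² + 6*E) - 1) = 6 + (-1 + E² + 6*E) = 5 + E² + 6*E)
q(A) = A (q(A) = A²/A = A)
(-21*(-4))*q(L(-4)) = (-21*(-4))*(5 + (-4)² + 6*(-4)) = 84*(5 + 16 - 24) = 84*(-3) = -252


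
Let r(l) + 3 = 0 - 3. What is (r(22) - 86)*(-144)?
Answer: 13248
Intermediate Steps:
r(l) = -6 (r(l) = -3 + (0 - 3) = -3 - 3 = -6)
(r(22) - 86)*(-144) = (-6 - 86)*(-144) = -92*(-144) = 13248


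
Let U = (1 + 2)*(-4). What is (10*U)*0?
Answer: 0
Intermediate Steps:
U = -12 (U = 3*(-4) = -12)
(10*U)*0 = (10*(-12))*0 = -120*0 = 0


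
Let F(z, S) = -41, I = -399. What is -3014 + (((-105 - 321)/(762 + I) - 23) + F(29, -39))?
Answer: -372580/121 ≈ -3079.2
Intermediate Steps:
-3014 + (((-105 - 321)/(762 + I) - 23) + F(29, -39)) = -3014 + (((-105 - 321)/(762 - 399) - 23) - 41) = -3014 + ((-426/363 - 23) - 41) = -3014 + ((-426*1/363 - 23) - 41) = -3014 + ((-142/121 - 23) - 41) = -3014 + (-2925/121 - 41) = -3014 - 7886/121 = -372580/121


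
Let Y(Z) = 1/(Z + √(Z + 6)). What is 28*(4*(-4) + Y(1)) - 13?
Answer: -1397/3 + 14*√7/3 ≈ -453.32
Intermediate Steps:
Y(Z) = 1/(Z + √(6 + Z))
28*(4*(-4) + Y(1)) - 13 = 28*(4*(-4) + 1/(1 + √(6 + 1))) - 13 = 28*(-16 + 1/(1 + √7)) - 13 = (-448 + 28/(1 + √7)) - 13 = -461 + 28/(1 + √7)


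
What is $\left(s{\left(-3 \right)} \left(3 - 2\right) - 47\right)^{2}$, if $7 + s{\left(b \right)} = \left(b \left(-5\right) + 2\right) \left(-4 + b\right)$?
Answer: $29929$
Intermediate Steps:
$s{\left(b \right)} = -7 + \left(-4 + b\right) \left(2 - 5 b\right)$ ($s{\left(b \right)} = -7 + \left(b \left(-5\right) + 2\right) \left(-4 + b\right) = -7 + \left(- 5 b + 2\right) \left(-4 + b\right) = -7 + \left(2 - 5 b\right) \left(-4 + b\right) = -7 + \left(-4 + b\right) \left(2 - 5 b\right)$)
$\left(s{\left(-3 \right)} \left(3 - 2\right) - 47\right)^{2} = \left(\left(-15 - 5 \left(-3\right)^{2} + 22 \left(-3\right)\right) \left(3 - 2\right) - 47\right)^{2} = \left(\left(-15 - 45 - 66\right) 1 - 47\right)^{2} = \left(\left(-126\right) 1 - 47\right)^{2} = \left(-126 - 47\right)^{2} = \left(-173\right)^{2} = 29929$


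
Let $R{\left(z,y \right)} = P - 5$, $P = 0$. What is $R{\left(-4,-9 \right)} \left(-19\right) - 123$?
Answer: $-28$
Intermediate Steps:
$R{\left(z,y \right)} = -5$ ($R{\left(z,y \right)} = 0 - 5 = -5$)
$R{\left(-4,-9 \right)} \left(-19\right) - 123 = \left(-5\right) \left(-19\right) - 123 = 95 - 123 = -28$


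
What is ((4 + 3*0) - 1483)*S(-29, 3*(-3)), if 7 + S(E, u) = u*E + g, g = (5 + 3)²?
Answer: -470322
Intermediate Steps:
g = 64 (g = 8² = 64)
S(E, u) = 57 + E*u (S(E, u) = -7 + (u*E + 64) = -7 + (E*u + 64) = -7 + (64 + E*u) = 57 + E*u)
((4 + 3*0) - 1483)*S(-29, 3*(-3)) = ((4 + 3*0) - 1483)*(57 - 87*(-3)) = ((4 + 0) - 1483)*(57 - 29*(-9)) = (4 - 1483)*(57 + 261) = -1479*318 = -470322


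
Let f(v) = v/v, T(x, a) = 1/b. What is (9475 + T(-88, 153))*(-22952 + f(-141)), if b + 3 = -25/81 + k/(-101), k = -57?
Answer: -4882022974844/22451 ≈ -2.1745e+8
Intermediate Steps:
b = -22451/8181 (b = -3 + (-25/81 - 57/(-101)) = -3 + (-25*1/81 - 57*(-1/101)) = -3 + (-25/81 + 57/101) = -3 + 2092/8181 = -22451/8181 ≈ -2.7443)
T(x, a) = -8181/22451 (T(x, a) = 1/(-22451/8181) = -8181/22451)
f(v) = 1
(9475 + T(-88, 153))*(-22952 + f(-141)) = (9475 - 8181/22451)*(-22952 + 1) = (212715044/22451)*(-22951) = -4882022974844/22451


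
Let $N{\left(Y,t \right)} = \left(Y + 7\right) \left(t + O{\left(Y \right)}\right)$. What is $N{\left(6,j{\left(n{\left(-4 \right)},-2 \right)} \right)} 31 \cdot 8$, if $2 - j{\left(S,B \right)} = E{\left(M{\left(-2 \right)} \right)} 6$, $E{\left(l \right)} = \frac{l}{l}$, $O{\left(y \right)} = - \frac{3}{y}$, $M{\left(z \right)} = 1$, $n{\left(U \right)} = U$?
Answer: $-14508$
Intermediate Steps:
$E{\left(l \right)} = 1$
$j{\left(S,B \right)} = -4$ ($j{\left(S,B \right)} = 2 - 1 \cdot 6 = 2 - 6 = -4$)
$N{\left(Y,t \right)} = \left(7 + Y\right) \left(t - \frac{3}{Y}\right)$ ($N{\left(Y,t \right)} = \left(Y + 7\right) \left(t - \frac{3}{Y}\right) = \left(7 + Y\right) \left(t - \frac{3}{Y}\right)$)
$N{\left(6,j{\left(n{\left(-4 \right)},-2 \right)} \right)} 31 \cdot 8 = \left(-3 - \frac{21}{6} + 7 \left(-4\right) + 6 \left(-4\right)\right) 31 \cdot 8 = \left(-3 - \frac{7}{2} - 28 - 24\right) 31 \cdot 8 = \left(- \frac{117}{2}\right) 31 \cdot 8 = \left(- \frac{3627}{2}\right) 8 = -14508$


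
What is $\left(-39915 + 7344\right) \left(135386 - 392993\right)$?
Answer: $8390517597$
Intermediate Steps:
$\left(-39915 + 7344\right) \left(135386 - 392993\right) = - 32571 \left(135386 - 392993\right) = \left(-32571\right) \left(-257607\right) = 8390517597$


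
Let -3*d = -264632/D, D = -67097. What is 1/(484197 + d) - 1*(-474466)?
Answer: 46243465104533161/97464233695 ≈ 4.7447e+5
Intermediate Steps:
d = -264632/201291 (d = -(-264632)/(3*(-67097)) = -(-264632)*(-1)/(3*67097) = -⅓*264632/67097 = -264632/201291 ≈ -1.3147)
1/(484197 + d) - 1*(-474466) = 1/(484197 - 264632/201291) - 1*(-474466) = 1/(97464233695/201291) + 474466 = 201291/97464233695 + 474466 = 46243465104533161/97464233695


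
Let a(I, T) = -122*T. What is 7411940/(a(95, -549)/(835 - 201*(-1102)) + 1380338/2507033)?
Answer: 206573064063854237/23740813309 ≈ 8.7012e+6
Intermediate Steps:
7411940/(a(95, -549)/(835 - 201*(-1102)) + 1380338/2507033) = 7411940/((-122*(-549))/(835 - 201*(-1102)) + 1380338/2507033) = 7411940/(66978/(835 + 221502) + 1380338*(1/2507033)) = 7411940/(66978/222337 + 1380338/2507033) = 7411940/(474816266180/557406196121) = 7411940*(557406196121/474816266180) = 206573064063854237/23740813309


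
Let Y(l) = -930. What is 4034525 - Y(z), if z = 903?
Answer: 4035455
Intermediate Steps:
4034525 - Y(z) = 4034525 - 1*(-930) = 4034525 + 930 = 4035455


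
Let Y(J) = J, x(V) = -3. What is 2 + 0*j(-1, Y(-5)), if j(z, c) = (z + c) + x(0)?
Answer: 2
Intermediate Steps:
j(z, c) = -3 + c + z (j(z, c) = (z + c) - 3 = (c + z) - 3 = -3 + c + z)
2 + 0*j(-1, Y(-5)) = 2 + 0*(-3 - 5 - 1) = 2 + 0*(-9) = 2 + 0 = 2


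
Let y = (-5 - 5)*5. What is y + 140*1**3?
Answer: 90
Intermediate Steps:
y = -50 (y = -10*5 = -50)
y + 140*1**3 = -50 + 140*1**3 = -50 + 140*1 = -50 + 140 = 90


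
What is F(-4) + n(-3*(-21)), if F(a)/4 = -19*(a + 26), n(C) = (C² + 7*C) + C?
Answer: 2801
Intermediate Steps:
n(C) = C² + 8*C
F(a) = -1976 - 76*a (F(a) = 4*(-19*(a + 26)) = 4*(-19*(26 + a)) = 4*(-494 - 19*a) = -1976 - 76*a)
F(-4) + n(-3*(-21)) = (-1976 - 76*(-4)) + (-3*(-21))*(8 - 3*(-21)) = (-1976 + 304) + 63*(8 + 63) = -1672 + 63*71 = -1672 + 4473 = 2801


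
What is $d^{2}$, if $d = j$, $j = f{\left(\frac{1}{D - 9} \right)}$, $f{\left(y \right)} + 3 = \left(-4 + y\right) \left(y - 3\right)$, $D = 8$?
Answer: $289$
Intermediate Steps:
$f{\left(y \right)} = -3 + \left(-4 + y\right) \left(-3 + y\right)$ ($f{\left(y \right)} = -3 + \left(-4 + y\right) \left(y - 3\right) = -3 + \left(-4 + y\right) \left(-3 + y\right)$)
$j = 17$ ($j = 9 + \left(\frac{1}{8 - 9}\right)^{2} - \frac{7}{8 - 9} = 9 + \left(\frac{1}{-1}\right)^{2} - \frac{7}{-1} = 9 + \left(-1\right)^{2} - -7 = 9 + 1 + 7 = 17$)
$d = 17$
$d^{2} = 17^{2} = 289$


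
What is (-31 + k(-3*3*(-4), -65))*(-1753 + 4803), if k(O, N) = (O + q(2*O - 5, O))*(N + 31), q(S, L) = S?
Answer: -10775650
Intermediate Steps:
k(O, N) = (-5 + 3*O)*(31 + N) (k(O, N) = (O + (2*O - 5))*(N + 31) = (O + (-5 + 2*O))*(31 + N) = (-5 + 3*O)*(31 + N))
(-31 + k(-3*3*(-4), -65))*(-1753 + 4803) = (-31 + (-155 - 5*(-65) + 93*(-3*3*(-4)) + 3*(-65)*(-3*3*(-4))))*(-1753 + 4803) = (-31 + (-155 + 325 + 93*(-9*(-4)) + 3*(-65)*(-9*(-4))))*3050 = (-31 + (-155 + 325 + 93*36 + 3*(-65)*36))*3050 = (-31 + (-155 + 325 + 3348 - 7020))*3050 = (-31 - 3502)*3050 = -3533*3050 = -10775650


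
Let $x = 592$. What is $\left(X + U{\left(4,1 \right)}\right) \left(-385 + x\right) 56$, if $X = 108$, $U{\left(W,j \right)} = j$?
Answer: $1263528$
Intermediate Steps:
$\left(X + U{\left(4,1 \right)}\right) \left(-385 + x\right) 56 = \left(108 + 1\right) \left(-385 + 592\right) 56 = 109 \cdot 207 \cdot 56 = 22563 \cdot 56 = 1263528$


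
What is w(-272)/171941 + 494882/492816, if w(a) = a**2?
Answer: 60775502453/42367637928 ≈ 1.4345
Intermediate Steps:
w(-272)/171941 + 494882/492816 = (-272)**2/171941 + 494882/492816 = 73984*(1/171941) + 494882*(1/492816) = 73984/171941 + 247441/246408 = 60775502453/42367637928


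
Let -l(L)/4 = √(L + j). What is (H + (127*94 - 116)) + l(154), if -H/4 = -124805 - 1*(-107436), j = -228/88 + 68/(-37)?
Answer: 81298 - 2*√99105314/407 ≈ 81249.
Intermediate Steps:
j = -3605/814 (j = -228*1/88 + 68*(-1/37) = -57/22 - 68/37 = -3605/814 ≈ -4.4287)
l(L) = -4*√(-3605/814 + L) (l(L) = -4*√(L - 3605/814) = -4*√(-3605/814 + L))
H = 69476 (H = -4*(-124805 - 1*(-107436)) = -4*(-124805 + 107436) = -4*(-17369) = 69476)
(H + (127*94 - 116)) + l(154) = (69476 + (127*94 - 116)) - 2*√(-2934470 + 662596*154)/407 = (69476 + (11938 - 116)) - 2*√(-2934470 + 102039784)/407 = (69476 + 11822) - 2*√99105314/407 = 81298 - 2*√99105314/407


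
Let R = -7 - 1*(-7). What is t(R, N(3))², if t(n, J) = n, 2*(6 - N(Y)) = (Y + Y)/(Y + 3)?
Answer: 0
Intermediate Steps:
R = 0 (R = -7 + 7 = 0)
N(Y) = 6 - Y/(3 + Y) (N(Y) = 6 - (Y + Y)/(2*(Y + 3)) = 6 - 2*Y/(2*(3 + Y)) = 6 - Y/(3 + Y))
t(R, N(3))² = 0² = 0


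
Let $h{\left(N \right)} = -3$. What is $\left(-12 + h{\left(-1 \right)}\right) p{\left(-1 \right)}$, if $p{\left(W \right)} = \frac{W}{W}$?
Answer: $-15$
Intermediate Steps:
$p{\left(W \right)} = 1$
$\left(-12 + h{\left(-1 \right)}\right) p{\left(-1 \right)} = \left(-12 - 3\right) 1 = \left(-15\right) 1 = -15$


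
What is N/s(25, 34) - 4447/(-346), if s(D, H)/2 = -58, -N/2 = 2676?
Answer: 591911/10034 ≈ 58.991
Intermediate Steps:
N = -5352 (N = -2*2676 = -5352)
s(D, H) = -116 (s(D, H) = 2*(-58) = -116)
N/s(25, 34) - 4447/(-346) = -5352/(-116) - 4447/(-346) = -5352*(-1/116) - 4447*(-1/346) = 1338/29 + 4447/346 = 591911/10034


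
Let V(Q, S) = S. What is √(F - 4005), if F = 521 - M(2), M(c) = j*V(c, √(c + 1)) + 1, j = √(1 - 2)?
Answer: √(-3485 - I*√3) ≈ 0.0147 - 59.034*I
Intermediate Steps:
j = I (j = √(-1) = I ≈ 1.0*I)
M(c) = 1 + I*√(1 + c) (M(c) = I*√(c + 1) + 1 = I*√(1 + c) + 1 = 1 + I*√(1 + c))
F = 520 - I*√3 (F = 521 - (1 + I*√(1 + 2)) = 521 - (1 + I*√3) = 521 + (-1 - I*√3) = 520 - I*√3 ≈ 520.0 - 1.732*I)
√(F - 4005) = √((520 - I*√3) - 4005) = √(-3485 - I*√3)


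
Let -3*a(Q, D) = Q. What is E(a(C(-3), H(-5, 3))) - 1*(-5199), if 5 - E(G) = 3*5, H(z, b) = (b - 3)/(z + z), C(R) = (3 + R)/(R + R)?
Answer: 5189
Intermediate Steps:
C(R) = (3 + R)/(2*R) (C(R) = (3 + R)/((2*R)) = (3 + R)*(1/(2*R)) = (3 + R)/(2*R))
H(z, b) = (-3 + b)/(2*z) (H(z, b) = (-3 + b)/((2*z)) = (-3 + b)*(1/(2*z)) = (-3 + b)/(2*z))
a(Q, D) = -Q/3
E(G) = -10 (E(G) = 5 - 3*5 = 5 - 1*15 = 5 - 15 = -10)
E(a(C(-3), H(-5, 3))) - 1*(-5199) = -10 - 1*(-5199) = -10 + 5199 = 5189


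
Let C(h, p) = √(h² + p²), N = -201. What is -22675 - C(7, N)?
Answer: -22675 - 5*√1618 ≈ -22876.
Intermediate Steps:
-22675 - C(7, N) = -22675 - √(7² + (-201)²) = -22675 - √(49 + 40401) = -22675 - √40450 = -22675 - 5*√1618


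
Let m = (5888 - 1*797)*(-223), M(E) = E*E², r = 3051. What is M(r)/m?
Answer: -9466847217/378431 ≈ -25016.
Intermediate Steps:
M(E) = E³
m = -1135293 (m = (5888 - 797)*(-223) = 5091*(-223) = -1135293)
M(r)/m = 3051³/(-1135293) = 28400541651*(-1/1135293) = -9466847217/378431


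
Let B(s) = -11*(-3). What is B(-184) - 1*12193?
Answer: -12160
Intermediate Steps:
B(s) = 33
B(-184) - 1*12193 = 33 - 1*12193 = 33 - 12193 = -12160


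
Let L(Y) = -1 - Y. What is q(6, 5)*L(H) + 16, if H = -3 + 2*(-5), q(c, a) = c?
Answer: 88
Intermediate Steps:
H = -13 (H = -3 - 10 = -13)
q(6, 5)*L(H) + 16 = 6*(-1 - 1*(-13)) + 16 = 6*(-1 + 13) + 16 = 6*12 + 16 = 72 + 16 = 88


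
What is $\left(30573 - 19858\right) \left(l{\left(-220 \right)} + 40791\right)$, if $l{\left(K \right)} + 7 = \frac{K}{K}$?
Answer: $437011275$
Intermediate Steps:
$l{\left(K \right)} = -6$ ($l{\left(K \right)} = -7 + \frac{K}{K} = -7 + 1 = -6$)
$\left(30573 - 19858\right) \left(l{\left(-220 \right)} + 40791\right) = \left(30573 - 19858\right) \left(-6 + 40791\right) = 10715 \cdot 40785 = 437011275$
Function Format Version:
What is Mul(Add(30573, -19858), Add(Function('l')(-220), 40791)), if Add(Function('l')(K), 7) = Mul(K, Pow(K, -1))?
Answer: 437011275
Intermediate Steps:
Function('l')(K) = -6 (Function('l')(K) = Add(-7, Mul(K, Pow(K, -1))) = Add(-7, 1) = -6)
Mul(Add(30573, -19858), Add(Function('l')(-220), 40791)) = Mul(Add(30573, -19858), Add(-6, 40791)) = Mul(10715, 40785) = 437011275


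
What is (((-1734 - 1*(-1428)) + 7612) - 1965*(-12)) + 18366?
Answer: 49252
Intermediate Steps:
(((-1734 - 1*(-1428)) + 7612) - 1965*(-12)) + 18366 = (((-1734 + 1428) + 7612) + 23580) + 18366 = ((-306 + 7612) + 23580) + 18366 = (7306 + 23580) + 18366 = 30886 + 18366 = 49252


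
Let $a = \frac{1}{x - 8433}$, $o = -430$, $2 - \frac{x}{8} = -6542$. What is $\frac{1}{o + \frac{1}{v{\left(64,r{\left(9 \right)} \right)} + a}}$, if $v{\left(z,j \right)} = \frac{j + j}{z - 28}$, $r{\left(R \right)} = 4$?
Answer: $- \frac{87847}{37378939} \approx -0.0023502$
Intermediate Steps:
$x = 52352$ ($x = 16 - -52336 = 16 + 52336 = 52352$)
$v{\left(z,j \right)} = \frac{2 j}{-28 + z}$
$a = \frac{1}{43919}$ ($a = \frac{1}{52352 - 8433} = \frac{1}{43919} \approx 2.2769 \cdot 10^{-5}$)
$\frac{1}{o + \frac{1}{v{\left(64,r{\left(9 \right)} \right)} + a}} = \frac{1}{-430 + \frac{1}{2 \cdot 4 \frac{1}{-28 + 64} + \frac{1}{43919}}} = \frac{1}{-430 + \frac{1}{2 \cdot 4 \cdot \frac{1}{36} + \frac{1}{43919}}} = \frac{1}{-430 + \frac{1}{\frac{2}{9} + \frac{1}{43919}}} = \frac{1}{-430 + \frac{1}{\frac{87847}{395271}}} = \frac{1}{-430 + \frac{395271}{87847}} = \frac{1}{- \frac{37378939}{87847}} = - \frac{87847}{37378939}$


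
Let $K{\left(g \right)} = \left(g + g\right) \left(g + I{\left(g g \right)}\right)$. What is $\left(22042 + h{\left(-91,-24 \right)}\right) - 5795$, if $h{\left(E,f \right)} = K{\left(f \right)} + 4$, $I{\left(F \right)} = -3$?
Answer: $17547$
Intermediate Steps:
$K{\left(g \right)} = 2 g \left(-3 + g\right)$ ($K{\left(g \right)} = \left(g + g\right) \left(g - 3\right) = 2 g \left(-3 + g\right)$)
$h{\left(E,f \right)} = 4 + 2 f \left(-3 + f\right)$ ($h{\left(E,f \right)} = 2 f \left(-3 + f\right) + 4 = 4 + 2 f \left(-3 + f\right)$)
$\left(22042 + h{\left(-91,-24 \right)}\right) - 5795 = \left(22042 + \left(4 + 2 \left(-24\right) \left(-3 - 24\right)\right)\right) - 5795 = \left(22042 + \left(4 + 2 \left(-24\right) \left(-27\right)\right)\right) - 5795 = \left(22042 + \left(4 + 1296\right)\right) - 5795 = \left(22042 + 1300\right) - 5795 = 23342 - 5795 = 17547$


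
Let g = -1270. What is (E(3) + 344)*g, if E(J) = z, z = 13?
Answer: -453390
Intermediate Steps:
E(J) = 13
(E(3) + 344)*g = (13 + 344)*(-1270) = 357*(-1270) = -453390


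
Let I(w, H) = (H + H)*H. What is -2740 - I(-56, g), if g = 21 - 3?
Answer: -3388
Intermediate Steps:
g = 18
I(w, H) = 2*H**2 (I(w, H) = (2*H)*H = 2*H**2)
-2740 - I(-56, g) = -2740 - 2*18**2 = -2740 - 2*324 = -2740 - 1*648 = -2740 - 648 = -3388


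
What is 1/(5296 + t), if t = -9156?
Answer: -1/3860 ≈ -0.00025907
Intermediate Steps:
1/(5296 + t) = 1/(5296 - 9156) = 1/(-3860) = -1/3860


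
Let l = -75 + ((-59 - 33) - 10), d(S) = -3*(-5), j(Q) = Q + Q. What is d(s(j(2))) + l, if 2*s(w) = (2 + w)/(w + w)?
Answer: -162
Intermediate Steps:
j(Q) = 2*Q
s(w) = (2 + w)/(4*w) (s(w) = ((2 + w)/(w + w))/2 = ((2 + w)/((2*w)))/2 = ((2 + w)*(1/(2*w)))/2 = ((2 + w)/(2*w))/2 = (2 + w)/(4*w))
d(S) = 15
l = -177 (l = -75 + (-92 - 10) = -75 - 102 = -177)
d(s(j(2))) + l = 15 - 177 = -162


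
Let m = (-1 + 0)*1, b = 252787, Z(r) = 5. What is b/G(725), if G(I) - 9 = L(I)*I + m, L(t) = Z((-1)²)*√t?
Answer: -2022296/9526953061 + 4581764375*√29/9526953061 ≈ 2.5897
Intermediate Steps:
m = -1 (m = -1*1 = -1)
L(t) = 5*√t
G(I) = 8 + 5*I^(3/2) (G(I) = 9 + ((5*√I)*I - 1) = 9 + (5*I^(3/2) - 1) = 9 + (-1 + 5*I^(3/2)) = 8 + 5*I^(3/2))
b/G(725) = 252787/(8 + 5*725^(3/2)) = 252787/(8 + 5*(3625*√29)) = 252787/(8 + 18125*√29)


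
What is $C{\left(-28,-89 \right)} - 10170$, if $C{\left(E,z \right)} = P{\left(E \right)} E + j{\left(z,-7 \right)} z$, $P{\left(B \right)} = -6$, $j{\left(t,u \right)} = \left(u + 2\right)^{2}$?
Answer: $-12227$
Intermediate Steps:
$j{\left(t,u \right)} = \left(2 + u\right)^{2}$
$C{\left(E,z \right)} = - 6 E + 25 z$ ($C{\left(E,z \right)} = - 6 E + \left(2 - 7\right)^{2} z = - 6 E + \left(-5\right)^{2} z = - 6 E + 25 z$)
$C{\left(-28,-89 \right)} - 10170 = \left(\left(-6\right) \left(-28\right) + 25 \left(-89\right)\right) - 10170 = \left(168 - 2225\right) - 10170 = -2057 - 10170 = -12227$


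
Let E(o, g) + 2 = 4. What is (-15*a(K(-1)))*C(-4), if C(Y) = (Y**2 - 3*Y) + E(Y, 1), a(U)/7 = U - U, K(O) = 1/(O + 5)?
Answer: 0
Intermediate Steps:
K(O) = 1/(5 + O)
a(U) = 0 (a(U) = 7*(U - U) = 7*0 = 0)
E(o, g) = 2 (E(o, g) = -2 + 4 = 2)
C(Y) = 2 + Y**2 - 3*Y (C(Y) = (Y**2 - 3*Y) + 2 = 2 + Y**2 - 3*Y)
(-15*a(K(-1)))*C(-4) = (-15*0)*(2 + (-4)**2 - 3*(-4)) = 0*(2 + 16 + 12) = 0*30 = 0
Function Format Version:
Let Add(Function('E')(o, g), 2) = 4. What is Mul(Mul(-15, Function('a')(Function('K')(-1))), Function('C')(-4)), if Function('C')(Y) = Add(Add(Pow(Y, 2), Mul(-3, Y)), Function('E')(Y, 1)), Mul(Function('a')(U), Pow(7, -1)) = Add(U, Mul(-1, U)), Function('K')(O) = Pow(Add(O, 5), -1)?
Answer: 0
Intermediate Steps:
Function('K')(O) = Pow(Add(5, O), -1)
Function('a')(U) = 0 (Function('a')(U) = Mul(7, Add(U, Mul(-1, U))) = Mul(7, 0) = 0)
Function('E')(o, g) = 2 (Function('E')(o, g) = Add(-2, 4) = 2)
Function('C')(Y) = Add(2, Pow(Y, 2), Mul(-3, Y)) (Function('C')(Y) = Add(Add(Pow(Y, 2), Mul(-3, Y)), 2) = Add(2, Pow(Y, 2), Mul(-3, Y)))
Mul(Mul(-15, Function('a')(Function('K')(-1))), Function('C')(-4)) = Mul(Mul(-15, 0), Add(2, Pow(-4, 2), Mul(-3, -4))) = Mul(0, Add(2, 16, 12)) = Mul(0, 30) = 0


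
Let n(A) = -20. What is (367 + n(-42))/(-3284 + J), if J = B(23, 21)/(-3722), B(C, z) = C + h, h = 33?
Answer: -645767/6111552 ≈ -0.10566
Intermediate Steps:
B(C, z) = 33 + C (B(C, z) = C + 33 = 33 + C)
J = -28/1861 (J = (33 + 23)/(-3722) = 56*(-1/3722) = -28/1861 ≈ -0.015046)
(367 + n(-42))/(-3284 + J) = (367 - 20)/(-3284 - 28/1861) = 347/(-6111552/1861) = 347*(-1861/6111552) = -645767/6111552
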